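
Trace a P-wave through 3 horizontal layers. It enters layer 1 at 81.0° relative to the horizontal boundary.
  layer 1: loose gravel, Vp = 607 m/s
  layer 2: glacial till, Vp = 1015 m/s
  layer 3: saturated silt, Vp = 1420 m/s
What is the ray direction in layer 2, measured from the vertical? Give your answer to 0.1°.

From the normal: θ₁ = 90° − 81.0° = 9.0°.
Ray parameter p = sin 9.0° / 607 = 2.5772e-04 s/m.
sin θ_2 = p·V_2 = 2.5772e-04 × 1015 = 0.2616.
θ_2 = 15.16° from the vertical.

15.2°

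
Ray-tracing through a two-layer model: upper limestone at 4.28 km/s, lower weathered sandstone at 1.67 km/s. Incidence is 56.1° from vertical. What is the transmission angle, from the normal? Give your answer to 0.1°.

18.9°

Snell's law: sin θ₂ = (V₂/V₁)·sin θ₁ = (1.67/4.28)·sin 56.1° = 0.3239.
θ₂ = sin⁻¹(0.3239) = 18.90° (from vertical).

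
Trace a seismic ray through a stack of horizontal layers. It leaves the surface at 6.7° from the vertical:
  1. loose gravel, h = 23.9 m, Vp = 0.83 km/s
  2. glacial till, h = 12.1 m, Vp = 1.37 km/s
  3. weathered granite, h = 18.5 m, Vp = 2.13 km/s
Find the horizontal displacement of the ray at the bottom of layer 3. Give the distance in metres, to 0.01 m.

Apply Snell's law at each interface; in layer i the horizontal offset is hᵢ·tan θᵢ.
Layer 1: θ = 6.70°; offset = 23.9·tan 6.70° = 2.8076 m.
Layer 2: sin θ = 1.37·sin 6.7°/0.83 = 0.1926, θ = 11.10°; offset = 12.1·tan 11.10° = 2.3746 m.
Layer 3: sin θ = 2.13·sin 6.7°/0.83 = 0.2994, θ = 17.42°; offset = 18.5·tan 17.42° = 5.8054 m.
Total horizontal offset = 10.9876 m.

10.99 m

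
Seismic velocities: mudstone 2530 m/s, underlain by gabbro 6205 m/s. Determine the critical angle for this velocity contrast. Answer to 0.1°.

Critical incidence: sin θ_c = V₁/V₂ = 2530/6205 = 0.4077.
θ_c = arcsin 0.4077 = 24.06°.

24.1°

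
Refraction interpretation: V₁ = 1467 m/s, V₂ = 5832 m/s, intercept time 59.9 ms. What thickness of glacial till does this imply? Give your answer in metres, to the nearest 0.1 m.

45.4 m

h = tᵢ·V₁·V₂ / (2·√(V₂²−V₁²)).
√(V₂²−V₁²) = √(5832² − 1467²) = 5644.5 m/s.
h = 0.0599 s × 1467 × 5832 / (2 × 5644.5) = 45.40 m.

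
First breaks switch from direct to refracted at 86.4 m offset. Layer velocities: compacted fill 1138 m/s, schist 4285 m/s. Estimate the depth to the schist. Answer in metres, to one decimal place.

32.9 m

h = (x_cross/2)·√((V₂−V₁)/(V₂+V₁)).
(V₂−V₁)/(V₂+V₁) = (4285−1138)/(4285+1138) = 0.5803; √ = 0.7618.
h = (86.4/2)·0.7618 = 32.91 m.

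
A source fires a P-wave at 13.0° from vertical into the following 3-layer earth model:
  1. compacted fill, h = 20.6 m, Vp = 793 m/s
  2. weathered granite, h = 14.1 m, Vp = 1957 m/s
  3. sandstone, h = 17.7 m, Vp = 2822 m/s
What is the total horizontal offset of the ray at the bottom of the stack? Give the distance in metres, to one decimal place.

Apply Snell's law at each interface; in layer i the horizontal offset is hᵢ·tan θᵢ.
Layer 1: θ = 13.00°; offset = 20.6·tan 13.00° = 4.756 m.
Layer 2: sin θ = 1957·sin 13.0°/793 = 0.5551, θ = 33.72°; offset = 14.1·tan 33.72° = 9.411 m.
Layer 3: sin θ = 2822·sin 13.0°/793 = 0.8005, θ = 53.18°; offset = 17.7·tan 53.18° = 23.643 m.
Σ offsets = 37.809 m.

37.8 m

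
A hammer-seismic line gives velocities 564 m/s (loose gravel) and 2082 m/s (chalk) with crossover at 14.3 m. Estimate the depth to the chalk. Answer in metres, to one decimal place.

h = (x_cross/2)·√((V₂−V₁)/(V₂+V₁)).
(V₂−V₁)/(V₂+V₁) = (2082−564)/(2082+564) = 0.5737; √ = 0.7574.
h = (14.3/2)·0.7574 = 5.42 m.

5.4 m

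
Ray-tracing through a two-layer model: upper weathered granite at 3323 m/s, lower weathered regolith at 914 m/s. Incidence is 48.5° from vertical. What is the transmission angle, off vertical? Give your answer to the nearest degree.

12°

sin θ₁/V₁ = sin θ₂/V₂ ⇒ sin θ₂ = 914·sin 48.5°/3323 = 914·0.7490/3323 = 0.2060.
θ₂ = sin⁻¹(0.2060) = 11.89° (from vertical).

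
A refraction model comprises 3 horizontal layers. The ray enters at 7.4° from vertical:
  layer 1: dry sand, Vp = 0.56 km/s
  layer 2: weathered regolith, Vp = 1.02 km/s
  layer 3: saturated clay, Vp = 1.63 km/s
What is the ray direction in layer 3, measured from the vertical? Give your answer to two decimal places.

22.02°

Snell's law across each interface conserves sin θ / V, so sin θ_3 = V_3·sin θ₁/V₁.
sin θ_3 = 1.63 × sin 7.4° / 0.56 = 0.3749.
θ_3 = 22.02° from the vertical.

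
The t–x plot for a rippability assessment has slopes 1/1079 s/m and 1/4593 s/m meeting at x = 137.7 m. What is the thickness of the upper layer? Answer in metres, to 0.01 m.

54.19 m

x_cross = 2h·√((V₂+V₁)/(V₂−V₁)) → h = x_cross / (2·√((V₂+V₁)/(V₂−V₁))).
√((V₂+V₁)/(V₂−V₁)) = √((4593+1079)/(4593−1079)) = 1.2705.
h = 137.7 / (2·1.2705) = 54.19 m.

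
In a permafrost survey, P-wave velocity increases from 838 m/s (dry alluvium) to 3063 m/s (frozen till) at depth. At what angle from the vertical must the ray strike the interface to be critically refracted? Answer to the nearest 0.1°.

At critical incidence the refracted ray runs along the interface (θ₂ = 90°), so sin θ_c = V₁/V₂.
θ_c = arcsin(838/3063) = arcsin 0.2736 = 15.88°.

15.9°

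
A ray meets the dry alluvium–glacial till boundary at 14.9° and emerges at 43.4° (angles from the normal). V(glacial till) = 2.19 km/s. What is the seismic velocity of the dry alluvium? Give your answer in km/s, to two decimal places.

Snell's law: sin 14.9°/V₁ = sin 43.4°/V₂.
V₁ = V₂·sin 14.9°/sin 43.4° = 2.19 × 0.3742 = 0.82 km/s.

0.82 km/s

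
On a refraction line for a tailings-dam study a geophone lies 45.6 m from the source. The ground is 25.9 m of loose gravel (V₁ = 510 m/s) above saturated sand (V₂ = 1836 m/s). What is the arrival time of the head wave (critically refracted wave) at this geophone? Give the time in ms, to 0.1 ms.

θ_c = arcsin(V₁/V₂) = arcsin(510/1836) = 16.13°, cos θ_c = 0.9606.
Intercept time tᵢ = 2h cos θ_c / V₁ = 2·25.9·0.9606/510 = 0.09757 s.
t = x/V₂ + tᵢ = 45.6/1836 + 0.09757 = 0.12241 s.

122.4 ms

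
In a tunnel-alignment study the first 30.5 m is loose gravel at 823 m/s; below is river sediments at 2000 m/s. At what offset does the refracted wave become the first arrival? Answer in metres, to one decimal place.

x_cross = 2h·√((V₂+V₁)/(V₂−V₁)).
(V₂+V₁)/(V₂−V₁) = (2000+823)/(2000−823) = 2.3985; √ = 1.5487.
x_cross = 2·30.5·1.5487 = 94.47 m.

94.5 m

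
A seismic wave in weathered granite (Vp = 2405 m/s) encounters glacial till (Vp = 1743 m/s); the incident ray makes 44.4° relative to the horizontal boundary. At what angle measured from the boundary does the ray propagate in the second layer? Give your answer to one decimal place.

Convert to the normal: θ₁ = 90° − 44.4° = 45.6°.
sin θ₁/V₁ = sin θ₂/V₂ ⇒ sin θ₂ = 1743·sin 45.6°/2405 = 1743·0.7145/2405 = 0.5178.
θ₂ = sin⁻¹(0.5178) = 31.19° (from vertical).
From the interface: 90° − 31.19° = 58.81°.

58.8°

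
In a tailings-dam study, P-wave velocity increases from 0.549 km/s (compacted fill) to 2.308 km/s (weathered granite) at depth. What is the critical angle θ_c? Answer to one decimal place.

At critical incidence the refracted ray runs along the interface (θ₂ = 90°), so sin θ_c = V₁/V₂.
θ_c = arcsin(0.549/2.308) = arcsin 0.2379 = 13.76°.

13.8°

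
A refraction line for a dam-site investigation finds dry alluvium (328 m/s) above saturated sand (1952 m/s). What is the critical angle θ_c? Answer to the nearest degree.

10°

At critical incidence the refracted ray runs along the interface (θ₂ = 90°), so sin θ_c = V₁/V₂.
θ_c = arcsin(328/1952) = arcsin 0.1680 = 9.67°.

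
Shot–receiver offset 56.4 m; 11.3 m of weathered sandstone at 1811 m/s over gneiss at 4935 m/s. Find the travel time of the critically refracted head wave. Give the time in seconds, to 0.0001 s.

0.0230 s

θ_c = arcsin(V₁/V₂) = arcsin(1811/4935) = 21.53°, cos θ_c = 0.9302.
Intercept time tᵢ = 2h cos θ_c / V₁ = 2·11.3·0.9302/1811 = 0.01161 s.
t = x/V₂ + tᵢ = 56.4/4935 + 0.01161 = 0.02304 s.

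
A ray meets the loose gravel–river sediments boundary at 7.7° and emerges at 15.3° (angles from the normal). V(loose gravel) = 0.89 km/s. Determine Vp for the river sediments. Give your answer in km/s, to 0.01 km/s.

1.75 km/s

Snell's law: sin 7.7°/V₁ = sin 15.3°/V₂.
V₂ = V₁·sin 15.3°/sin 7.7° = 0.89 × 1.9694 = 1.75 km/s.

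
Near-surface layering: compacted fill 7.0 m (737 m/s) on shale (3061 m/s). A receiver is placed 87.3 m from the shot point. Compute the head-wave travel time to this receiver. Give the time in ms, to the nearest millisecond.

t = x/V₂ + 2h·√(V₂²−V₁²)/(V₁V₂).
√(V₂²−V₁²) = √(3061²−737²) = 2971.0 m/s; delay term = 2·7.0·2971.0/(737·3061) = 0.01844 s.
t = 87.3/3061 + 0.01844 = 0.04696 s.

47 ms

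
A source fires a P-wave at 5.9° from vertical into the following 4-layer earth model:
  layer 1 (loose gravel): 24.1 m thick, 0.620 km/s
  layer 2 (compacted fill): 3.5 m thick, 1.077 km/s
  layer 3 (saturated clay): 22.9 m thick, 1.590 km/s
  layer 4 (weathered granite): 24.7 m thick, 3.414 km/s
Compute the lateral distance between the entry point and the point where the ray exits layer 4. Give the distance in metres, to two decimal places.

Apply Snell's law at each interface; in layer i the horizontal offset is hᵢ·tan θᵢ.
Layer 1: θ = 5.90°; offset = 24.1·tan 5.90° = 2.4905 m.
Layer 2: sin θ = 1.077·sin 5.9°/0.620 = 0.1786, θ = 10.29°; offset = 3.5·tan 10.29° = 0.6352 m.
Layer 3: sin θ = 1.590·sin 5.9°/0.620 = 0.2636, θ = 15.28°; offset = 22.9·tan 15.28° = 6.2581 m.
Layer 4: sin θ = 3.414·sin 5.9°/0.620 = 0.5660, θ = 34.47°; offset = 24.7·tan 34.47° = 16.9589 m.
Summing the layer offsets gives 26.3427 m.

26.34 m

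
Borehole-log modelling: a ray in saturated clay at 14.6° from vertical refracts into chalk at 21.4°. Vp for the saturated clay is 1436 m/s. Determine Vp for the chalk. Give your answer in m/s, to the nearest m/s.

Snell's law: sin 14.6°/V₁ = sin 21.4°/V₂.
V₂ = V₁·sin 21.4°/sin 14.6° = 1436 × 1.4475 = 2078.65 m/s.

2079 m/s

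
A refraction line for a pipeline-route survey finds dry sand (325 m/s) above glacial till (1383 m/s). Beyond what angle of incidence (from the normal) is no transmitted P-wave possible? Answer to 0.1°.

Critical incidence: sin θ_c = V₁/V₂ = 325/1383 = 0.2350.
θ_c = arcsin 0.2350 = 13.59°.

13.6°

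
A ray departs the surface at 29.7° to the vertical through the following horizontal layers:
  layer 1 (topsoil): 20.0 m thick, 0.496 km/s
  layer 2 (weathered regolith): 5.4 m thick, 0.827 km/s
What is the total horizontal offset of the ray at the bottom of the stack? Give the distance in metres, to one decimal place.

Apply Snell's law at each interface; in layer i the horizontal offset is hᵢ·tan θᵢ.
Layer 1: θ = 29.70°; offset = 20.0·tan 29.70° = 11.408 m.
Layer 2: sin θ = 0.827·sin 29.7°/0.496 = 0.8261, θ = 55.70°; offset = 5.4·tan 55.70° = 7.916 m.
Summing the layer offsets gives 19.324 m.

19.3 m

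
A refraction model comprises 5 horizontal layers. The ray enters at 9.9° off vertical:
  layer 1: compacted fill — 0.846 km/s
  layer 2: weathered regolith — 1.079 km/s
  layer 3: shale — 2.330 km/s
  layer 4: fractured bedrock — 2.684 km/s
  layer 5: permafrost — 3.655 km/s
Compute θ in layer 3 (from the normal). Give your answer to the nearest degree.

28°

Ray parameter p = sin 9.9° / 0.846 = 2.0323e-01 s/km.
sin θ_3 = p·V_3 = 2.0323e-01 × 2.330 = 0.4735.
θ_3 = 28.26° from the vertical.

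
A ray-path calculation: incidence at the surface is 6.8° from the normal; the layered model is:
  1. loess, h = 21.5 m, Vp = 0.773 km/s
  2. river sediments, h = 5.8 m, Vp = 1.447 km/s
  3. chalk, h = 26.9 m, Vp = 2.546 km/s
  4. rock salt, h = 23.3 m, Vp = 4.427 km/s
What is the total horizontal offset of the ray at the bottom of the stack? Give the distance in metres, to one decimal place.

36.8 m

Ray parameter p = sin 6.8° / 0.773 km/s = 1.5317e-01 s/km.
Layer 1: θ = 6.80°; offset = 21.5·tan 6.80° = 2.564 m.
Layer 2: sin θ = p·1.447 = 0.2216 → θ = 12.81°; offset = 5.8·tan 12.81° = 1.318 m.
Layer 3: sin θ = p·2.546 = 0.3900 → θ = 22.95°; offset = 26.9·tan 22.95° = 11.393 m.
Layer 4: sin θ = p·4.427 = 0.6781 → θ = 42.70°; offset = 23.3·tan 42.70° = 21.497 m.
Σ offsets = 36.772 m.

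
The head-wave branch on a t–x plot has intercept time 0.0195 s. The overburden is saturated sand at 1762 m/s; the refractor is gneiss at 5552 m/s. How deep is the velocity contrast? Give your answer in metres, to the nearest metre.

h = tᵢ·V₁·V₂ / (2·√(V₂²−V₁²)).
√(V₂²−V₁²) = √(5552² − 1762²) = 5265.0 m/s.
h = 0.0195 s × 1762 × 5552 / (2 × 5265.0) = 18.12 m.

18 m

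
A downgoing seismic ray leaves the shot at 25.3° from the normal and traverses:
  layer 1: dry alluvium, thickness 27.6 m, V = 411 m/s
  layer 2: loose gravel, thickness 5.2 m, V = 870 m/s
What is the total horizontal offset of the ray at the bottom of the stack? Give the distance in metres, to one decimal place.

Apply Snell's law at each interface; in layer i the horizontal offset is hᵢ·tan θᵢ.
Layer 1: θ = 25.30°; offset = 27.6·tan 25.30° = 13.046 m.
Layer 2: sin θ = 870·sin 25.3°/411 = 0.9046, θ = 64.77°; offset = 5.2·tan 64.77° = 11.037 m.
Summing the layer offsets gives 24.084 m.

24.1 m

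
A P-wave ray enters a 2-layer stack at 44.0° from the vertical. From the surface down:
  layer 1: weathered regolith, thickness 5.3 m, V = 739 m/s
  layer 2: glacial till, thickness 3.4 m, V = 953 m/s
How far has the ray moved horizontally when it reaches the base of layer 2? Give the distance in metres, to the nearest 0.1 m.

Ray parameter p = sin 44.0° / 739 m/s = 9.4000e-04 s/m.
Layer 1: θ = 44.00°; offset = 5.3·tan 44.00° = 5.118 m.
Layer 2: sin θ = p·953 = 0.8958 → θ = 63.61°; offset = 3.4·tan 63.61° = 6.853 m.
Summing the layer offsets gives 11.972 m.

12.0 m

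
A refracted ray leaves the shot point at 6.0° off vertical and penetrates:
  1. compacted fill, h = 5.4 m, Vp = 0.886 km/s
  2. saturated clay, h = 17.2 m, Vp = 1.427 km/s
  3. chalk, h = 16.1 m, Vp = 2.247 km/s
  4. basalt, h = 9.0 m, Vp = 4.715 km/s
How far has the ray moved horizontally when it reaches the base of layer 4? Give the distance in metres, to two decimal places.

Ray parameter p = sin 6.0° / 0.886 km/s = 1.1798e-01 s/km.
Layer 1: θ = 6.00°; offset = 5.4·tan 6.00° = 0.5676 m.
Layer 2: sin θ = p·1.427 = 0.1684 → θ = 9.69°; offset = 17.2·tan 9.69° = 2.9376 m.
Layer 3: sin θ = p·2.247 = 0.2651 → θ = 15.37°; offset = 16.1·tan 15.37° = 4.4264 m.
Layer 4: sin θ = p·4.715 = 0.5563 → θ = 33.80°; offset = 9.0·tan 33.80° = 6.0245 m.
Summing the layer offsets gives 13.9561 m.

13.96 m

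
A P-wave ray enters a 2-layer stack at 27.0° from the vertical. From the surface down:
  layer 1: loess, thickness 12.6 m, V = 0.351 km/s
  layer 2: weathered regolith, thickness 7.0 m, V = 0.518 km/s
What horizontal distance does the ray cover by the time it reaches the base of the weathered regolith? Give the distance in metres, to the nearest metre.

13 m

Apply Snell's law at each interface; in layer i the horizontal offset is hᵢ·tan θᵢ.
Layer 1: θ = 27.00°; offset = 12.6·tan 27.00° = 6.420 m.
Layer 2: sin θ = 0.518·sin 27.0°/0.351 = 0.6700, θ = 42.07°; offset = 7.0·tan 42.07° = 6.318 m.
Σ offsets = 12.738 m.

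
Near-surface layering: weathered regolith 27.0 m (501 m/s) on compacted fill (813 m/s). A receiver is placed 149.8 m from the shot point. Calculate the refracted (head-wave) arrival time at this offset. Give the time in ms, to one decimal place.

θ_c = arcsin(V₁/V₂) = arcsin(501/813) = 38.04°, cos θ_c = 0.7876.
Intercept time tᵢ = 2h cos θ_c / V₁ = 2·27.0·0.7876/501 = 0.08489 s.
t = x/V₂ + tᵢ = 149.8/813 + 0.08489 = 0.26914 s.

269.1 ms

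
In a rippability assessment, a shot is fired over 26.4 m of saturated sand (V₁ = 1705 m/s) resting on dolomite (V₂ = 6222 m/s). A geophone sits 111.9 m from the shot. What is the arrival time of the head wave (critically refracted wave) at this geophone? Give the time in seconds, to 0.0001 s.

0.0478 s

θ_c = arcsin(V₁/V₂) = arcsin(1705/6222) = 15.90°, cos θ_c = 0.9617.
Intercept time tᵢ = 2h cos θ_c / V₁ = 2·26.4·0.9617/1705 = 0.02978 s.
t = x/V₂ + tᵢ = 111.9/6222 + 0.02978 = 0.04777 s.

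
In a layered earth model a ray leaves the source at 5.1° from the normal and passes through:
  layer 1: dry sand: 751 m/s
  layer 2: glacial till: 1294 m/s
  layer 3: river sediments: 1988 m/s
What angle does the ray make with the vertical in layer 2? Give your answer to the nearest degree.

Ray parameter p = sin 5.1° / 751 = 1.1837e-04 s/m.
sin θ_2 = p·V_2 = 1.1837e-04 × 1294 = 0.1532.
θ_2 = arcsin 0.1532 = 8.81°.

9°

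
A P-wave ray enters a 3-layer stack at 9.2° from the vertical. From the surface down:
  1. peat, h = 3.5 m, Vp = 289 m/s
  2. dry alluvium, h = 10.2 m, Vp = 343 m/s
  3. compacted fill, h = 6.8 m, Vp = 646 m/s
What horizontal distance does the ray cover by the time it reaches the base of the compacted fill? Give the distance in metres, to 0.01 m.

5.14 m

Apply Snell's law at each interface; in layer i the horizontal offset is hᵢ·tan θᵢ.
Layer 1: θ = 9.20°; offset = 3.5·tan 9.20° = 0.5669 m.
Layer 2: sin θ = 343·sin 9.2°/289 = 0.1898, θ = 10.94°; offset = 10.2·tan 10.94° = 1.9713 m.
Layer 3: sin θ = 646·sin 9.2°/289 = 0.3574, θ = 20.94°; offset = 6.8·tan 20.94° = 2.6020 m.
Summing the layer offsets gives 5.1402 m.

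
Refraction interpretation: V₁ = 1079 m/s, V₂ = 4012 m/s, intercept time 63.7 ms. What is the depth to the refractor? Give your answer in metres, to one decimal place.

35.7 m

θ_c = arcsin(1079/4012) = 15.60°; cos θ_c = 0.9632.
tᵢ = 2h cos θ_c/V₁ ⇒ h = tᵢ·V₁/(2 cos θ_c) = 0.0637·1079/(2·0.9632) = 35.68 m.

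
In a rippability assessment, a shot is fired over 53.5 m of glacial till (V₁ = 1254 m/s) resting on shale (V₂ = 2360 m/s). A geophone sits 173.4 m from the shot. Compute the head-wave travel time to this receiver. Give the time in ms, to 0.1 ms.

θ_c = arcsin(V₁/V₂) = arcsin(1254/2360) = 32.10°, cos θ_c = 0.8471.
Intercept time tᵢ = 2h cos θ_c / V₁ = 2·53.5·0.8471/1254 = 0.07228 s.
t = x/V₂ + tᵢ = 173.4/2360 + 0.07228 = 0.14576 s.

145.8 ms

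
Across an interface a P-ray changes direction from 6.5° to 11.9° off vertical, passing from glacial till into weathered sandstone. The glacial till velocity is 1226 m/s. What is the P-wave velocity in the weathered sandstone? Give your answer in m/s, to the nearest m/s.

sin 6.5° = 0.1132; sin 11.9° = 0.2062.
V₂ = V₁·(sin θ₂/sin θ₁) = 1226·(0.2062/0.1132) = 2233.21 m/s.

2233 m/s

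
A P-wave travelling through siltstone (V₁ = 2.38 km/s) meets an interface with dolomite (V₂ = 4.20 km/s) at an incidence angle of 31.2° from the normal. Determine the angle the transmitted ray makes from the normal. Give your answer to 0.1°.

66.1°

Snell's law: sin θ₂ = (V₂/V₁)·sin θ₁ = (4.20/2.38)·sin 31.2° = 0.9142.
θ₂ = arcsin 0.9142 = 66.09° from the normal.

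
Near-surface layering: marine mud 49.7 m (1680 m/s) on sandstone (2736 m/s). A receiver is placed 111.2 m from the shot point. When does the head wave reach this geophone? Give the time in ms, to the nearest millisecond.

t = x/V₂ + 2h·√(V₂²−V₁²)/(V₁V₂).
√(V₂²−V₁²) = √(2736²−1680²) = 2159.5 m/s; delay term = 2·49.7·2159.5/(1680·2736) = 0.04670 s.
t = 111.2/2736 + 0.04670 = 0.08734 s.

87 ms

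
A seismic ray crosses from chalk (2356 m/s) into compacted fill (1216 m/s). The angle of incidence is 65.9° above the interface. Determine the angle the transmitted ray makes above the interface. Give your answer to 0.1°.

Convert to the normal: θ₁ = 90° − 65.9° = 24.1°.
Snell's law: sin θ₂ = (V₂/V₁)·sin θ₁ = (1216/2356)·sin 24.1° = 0.2108.
θ₂ = arcsin 0.2108 = 12.17° from the normal.
From the interface: 90° − 12.17° = 77.83°.

77.8°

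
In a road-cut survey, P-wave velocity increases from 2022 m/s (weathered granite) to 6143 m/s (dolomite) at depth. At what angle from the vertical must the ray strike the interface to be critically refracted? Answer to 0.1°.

At critical incidence the refracted ray runs along the interface (θ₂ = 90°), so sin θ_c = V₁/V₂.
θ_c = arcsin(2022/6143) = arcsin 0.3292 = 19.22°.

19.2°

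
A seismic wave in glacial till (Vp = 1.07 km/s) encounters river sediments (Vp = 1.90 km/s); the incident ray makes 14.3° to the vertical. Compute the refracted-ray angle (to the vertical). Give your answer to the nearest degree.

26°

Snell's law: sin θ₂ = (V₂/V₁)·sin θ₁ = (1.90/1.07)·sin 14.3° = 0.4386.
θ₂ = arcsin 0.4386 = 26.01° from the normal.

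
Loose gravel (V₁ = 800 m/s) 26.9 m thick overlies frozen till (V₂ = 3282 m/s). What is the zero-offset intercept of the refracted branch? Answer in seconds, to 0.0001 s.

θ_c = arcsin(V₁/V₂) = arcsin(800/3282) = 14.11°; cos θ_c = 0.9698.
tᵢ = 2h·cos θ_c / V₁ = 2·26.9·0.9698 / 800 = 0.06522 s.

0.0652 s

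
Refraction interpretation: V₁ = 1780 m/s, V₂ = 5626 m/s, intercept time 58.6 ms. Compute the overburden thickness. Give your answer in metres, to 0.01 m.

54.98 m

h = tᵢ·V₁·V₂ / (2·√(V₂²−V₁²)).
√(V₂²−V₁²) = √(5626² − 1780²) = 5337.0 m/s.
h = 0.0586 s × 1780 × 5626 / (2 × 5337.0) = 54.98 m.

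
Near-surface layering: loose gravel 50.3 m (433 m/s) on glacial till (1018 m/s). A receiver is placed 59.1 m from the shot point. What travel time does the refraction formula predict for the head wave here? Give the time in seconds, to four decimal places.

0.2683 s

t = x/V₂ + 2h·√(V₂²−V₁²)/(V₁V₂).
√(V₂²−V₁²) = √(1018²−433²) = 921.3 m/s; delay term = 2·50.3·921.3/(433·1018) = 0.21027 s.
t = 59.1/1018 + 0.21027 = 0.26832 s.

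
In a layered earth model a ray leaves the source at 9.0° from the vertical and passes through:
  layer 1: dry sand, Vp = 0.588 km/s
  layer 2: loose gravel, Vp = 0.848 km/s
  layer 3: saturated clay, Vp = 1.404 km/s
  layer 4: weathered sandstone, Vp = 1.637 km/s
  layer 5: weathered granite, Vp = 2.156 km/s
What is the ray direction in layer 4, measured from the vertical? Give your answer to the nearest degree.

26°

Ray parameter p = sin 9.0° / 0.588 = 2.6605e-01 s/km.
sin θ_4 = p·V_4 = 2.6605e-01 × 1.637 = 0.4355.
θ_4 = arcsin 0.4355 = 25.82°.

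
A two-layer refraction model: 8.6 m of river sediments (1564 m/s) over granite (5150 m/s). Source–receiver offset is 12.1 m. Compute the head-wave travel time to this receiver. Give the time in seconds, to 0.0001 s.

θ_c = arcsin(V₁/V₂) = arcsin(1564/5150) = 17.68°, cos θ_c = 0.9528.
Intercept time tᵢ = 2h cos θ_c / V₁ = 2·8.6·0.9528/1564 = 0.01048 s.
t = x/V₂ + tᵢ = 12.1/5150 + 0.01048 = 0.01283 s.

0.0128 s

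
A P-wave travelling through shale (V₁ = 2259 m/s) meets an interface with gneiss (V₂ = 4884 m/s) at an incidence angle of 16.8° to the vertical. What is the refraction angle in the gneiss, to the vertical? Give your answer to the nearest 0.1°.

38.7°

Snell's law: sin θ₂ = (V₂/V₁)·sin θ₁ = (4884/2259)·sin 16.8° = 0.6249.
θ₂ = arcsin 0.6249 = 38.67° from the normal.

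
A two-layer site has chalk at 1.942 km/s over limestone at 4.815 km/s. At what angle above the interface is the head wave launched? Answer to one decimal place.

66.2°

Critical incidence: sin θ_c = V₁/V₂ = 1.942/4.815 = 0.4033.
θ_c = arcsin 0.4033 = 23.79°.
Measured from the interface: 90° − 23.79° = 66.21°.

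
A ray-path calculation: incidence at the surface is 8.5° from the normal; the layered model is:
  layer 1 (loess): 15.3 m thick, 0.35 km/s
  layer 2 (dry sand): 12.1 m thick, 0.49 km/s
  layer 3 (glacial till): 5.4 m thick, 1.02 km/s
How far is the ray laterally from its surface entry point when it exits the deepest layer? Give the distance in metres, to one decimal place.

7.4 m

p = sin θ₁/V₁ = sin 8.5°/0.35 = 4.2231e-01 s/km is conserved through the stack.
Layer 1: θ = 8.50°; offset = 15.3·tan 8.50° = 2.287 m.
Layer 2: sin θ = p·0.49 = 0.2069 → θ = 11.94°; offset = 12.1·tan 11.94° = 2.559 m.
Layer 3: sin θ = p·1.02 = 0.4308 → θ = 25.52°; offset = 5.4·tan 25.52° = 2.577 m.
Total horizontal offset = 7.423 m.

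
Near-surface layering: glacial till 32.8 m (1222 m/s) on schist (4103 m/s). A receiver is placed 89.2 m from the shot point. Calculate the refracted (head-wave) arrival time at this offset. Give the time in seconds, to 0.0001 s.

0.0730 s

θ_c = arcsin(V₁/V₂) = arcsin(1222/4103) = 17.33°, cos θ_c = 0.9546.
Intercept time tᵢ = 2h cos θ_c / V₁ = 2·32.8·0.9546/1222 = 0.05125 s.
t = x/V₂ + tᵢ = 89.2/4103 + 0.05125 = 0.07299 s.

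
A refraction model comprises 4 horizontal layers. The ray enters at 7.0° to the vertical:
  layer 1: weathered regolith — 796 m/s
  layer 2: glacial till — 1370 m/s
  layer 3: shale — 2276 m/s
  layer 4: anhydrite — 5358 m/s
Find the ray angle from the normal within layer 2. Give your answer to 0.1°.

Ray parameter p = sin 7.0° / 796 = 1.5310e-04 s/m.
sin θ_2 = p·V_2 = 1.5310e-04 × 1370 = 0.2098.
θ_2 = arcsin 0.2098 = 12.11°.

12.1°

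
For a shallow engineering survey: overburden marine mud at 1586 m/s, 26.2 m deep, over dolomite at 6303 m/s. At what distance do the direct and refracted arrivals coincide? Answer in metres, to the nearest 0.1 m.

67.8 m

x_cross = 2h·√((V₂+V₁)/(V₂−V₁)).
(V₂+V₁)/(V₂−V₁) = (6303+1586)/(6303−1586) = 1.6725; √ = 1.2932.
x_cross = 2·26.2·1.2932 = 67.77 m.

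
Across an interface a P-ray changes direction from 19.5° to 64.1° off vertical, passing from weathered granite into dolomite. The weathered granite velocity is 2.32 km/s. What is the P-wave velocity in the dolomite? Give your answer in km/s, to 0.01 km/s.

6.25 km/s

sin 19.5° = 0.3338; sin 64.1° = 0.8996.
V₂ = V₁·(sin θ₂/sin θ₁) = 2.32·(0.8996/0.3338) = 6.25 km/s.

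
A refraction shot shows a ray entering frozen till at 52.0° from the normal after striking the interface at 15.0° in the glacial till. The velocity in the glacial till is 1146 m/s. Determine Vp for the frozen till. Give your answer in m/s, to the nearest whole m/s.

sin 15.0° = 0.2588; sin 52.0° = 0.7880.
V₂ = V₁·(sin θ₂/sin θ₁) = 1146·(0.7880/0.2588) = 3489.16 m/s.

3489 m/s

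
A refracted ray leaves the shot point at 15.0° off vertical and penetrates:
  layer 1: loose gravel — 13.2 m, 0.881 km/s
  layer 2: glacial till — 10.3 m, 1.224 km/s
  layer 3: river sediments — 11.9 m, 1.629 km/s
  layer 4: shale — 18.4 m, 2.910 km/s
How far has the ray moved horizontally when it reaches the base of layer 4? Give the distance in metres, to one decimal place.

Ray parameter p = sin 15.0° / 0.881 km/s = 2.9378e-01 s/km.
Layer 1: θ = 15.00°; offset = 13.2·tan 15.00° = 3.537 m.
Layer 2: sin θ = p·1.224 = 0.3596 → θ = 21.07°; offset = 10.3·tan 21.07° = 3.969 m.
Layer 3: sin θ = p·1.629 = 0.4786 → θ = 28.59°; offset = 11.9·tan 28.59° = 6.486 m.
Layer 4: sin θ = p·2.910 = 0.8549 → θ = 58.75°; offset = 18.4·tan 58.75° = 30.320 m.
Σ offsets = 44.312 m.

44.3 m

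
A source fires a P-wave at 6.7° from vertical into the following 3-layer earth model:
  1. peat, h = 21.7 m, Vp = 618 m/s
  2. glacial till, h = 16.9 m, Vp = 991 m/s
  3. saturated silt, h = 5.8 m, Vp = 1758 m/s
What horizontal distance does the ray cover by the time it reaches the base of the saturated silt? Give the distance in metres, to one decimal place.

7.8 m

Apply Snell's law at each interface; in layer i the horizontal offset is hᵢ·tan θᵢ.
Layer 1: θ = 6.70°; offset = 21.7·tan 6.70° = 2.549 m.
Layer 2: sin θ = 991·sin 6.7°/618 = 0.1871, θ = 10.78°; offset = 16.9·tan 10.78° = 3.219 m.
Layer 3: sin θ = 1758·sin 6.7°/618 = 0.3319, θ = 19.38°; offset = 5.8·tan 19.38° = 2.041 m.
Summing the layer offsets gives 7.808 m.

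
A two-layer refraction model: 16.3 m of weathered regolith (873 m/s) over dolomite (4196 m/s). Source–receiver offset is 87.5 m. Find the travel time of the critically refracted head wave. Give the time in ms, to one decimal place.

57.4 ms

θ_c = arcsin(V₁/V₂) = arcsin(873/4196) = 12.01°, cos θ_c = 0.9781.
Intercept time tᵢ = 2h cos θ_c / V₁ = 2·16.3·0.9781/873 = 0.03653 s.
t = x/V₂ + tᵢ = 87.5/4196 + 0.03653 = 0.05738 s.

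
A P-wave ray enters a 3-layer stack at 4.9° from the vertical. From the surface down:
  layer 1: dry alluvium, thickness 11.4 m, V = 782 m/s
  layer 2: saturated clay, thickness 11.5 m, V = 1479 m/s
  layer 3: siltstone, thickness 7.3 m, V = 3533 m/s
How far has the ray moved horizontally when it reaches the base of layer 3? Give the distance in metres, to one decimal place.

5.9 m

Apply Snell's law at each interface; in layer i the horizontal offset is hᵢ·tan θᵢ.
Layer 1: θ = 4.90°; offset = 11.4·tan 4.90° = 0.977 m.
Layer 2: sin θ = 1479·sin 4.9°/782 = 0.1615, θ = 9.30°; offset = 11.5·tan 9.30° = 1.883 m.
Layer 3: sin θ = 3533·sin 4.9°/782 = 0.3859, θ = 22.70°; offset = 7.3·tan 22.70° = 3.054 m.
Total horizontal offset = 5.914 m.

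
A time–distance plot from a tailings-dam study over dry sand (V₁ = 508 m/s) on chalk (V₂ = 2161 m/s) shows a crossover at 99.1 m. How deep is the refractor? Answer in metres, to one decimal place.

39.0 m

x_cross = 2h·√((V₂+V₁)/(V₂−V₁)) → h = x_cross / (2·√((V₂+V₁)/(V₂−V₁))).
√((V₂+V₁)/(V₂−V₁)) = √((2161+508)/(2161−508)) = 1.2707.
h = 99.1 / (2·1.2707) = 38.99 m.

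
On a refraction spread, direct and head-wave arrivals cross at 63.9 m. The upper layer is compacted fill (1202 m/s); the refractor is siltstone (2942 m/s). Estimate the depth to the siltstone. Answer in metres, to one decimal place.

h = (x_cross/2)·√((V₂−V₁)/(V₂+V₁)).
(V₂−V₁)/(V₂+V₁) = (2942−1202)/(2942+1202) = 0.4199; √ = 0.6480.
h = (63.9/2)·0.6480 = 20.70 m.

20.7 m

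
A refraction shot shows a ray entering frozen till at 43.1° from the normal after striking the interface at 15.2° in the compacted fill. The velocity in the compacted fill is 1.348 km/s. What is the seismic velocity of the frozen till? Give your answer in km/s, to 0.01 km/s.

3.51 km/s

Snell's law: sin 15.2°/V₁ = sin 43.1°/V₂.
V₂ = V₁·sin 43.1°/sin 15.2° = 1.348 × 2.6060 = 3.51 km/s.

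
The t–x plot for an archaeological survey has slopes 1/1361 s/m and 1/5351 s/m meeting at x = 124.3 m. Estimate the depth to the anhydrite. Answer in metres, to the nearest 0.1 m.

47.9 m

x_cross = 2h·√((V₂+V₁)/(V₂−V₁)) → h = x_cross / (2·√((V₂+V₁)/(V₂−V₁))).
√((V₂+V₁)/(V₂−V₁)) = √((5351+1361)/(5351−1361)) = 1.2970.
h = 124.3 / (2·1.2970) = 47.92 m.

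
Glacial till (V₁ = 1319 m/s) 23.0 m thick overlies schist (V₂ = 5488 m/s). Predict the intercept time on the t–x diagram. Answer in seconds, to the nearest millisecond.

0.034 s

θ_c = arcsin(V₁/V₂) = arcsin(1319/5488) = 13.91°; cos θ_c = 0.9707.
tᵢ = 2h·cos θ_c / V₁ = 2·23.0·0.9707 / 1319 = 0.03385 s.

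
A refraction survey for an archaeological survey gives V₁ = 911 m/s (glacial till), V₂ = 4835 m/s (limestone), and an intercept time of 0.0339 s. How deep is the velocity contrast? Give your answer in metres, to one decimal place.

15.7 m

h = tᵢ·V₁·V₂ / (2·√(V₂²−V₁²)).
√(V₂²−V₁²) = √(4835² − 911²) = 4748.4 m/s.
h = 0.0339 s × 911 × 4835 / (2 × 4748.4) = 15.72 m.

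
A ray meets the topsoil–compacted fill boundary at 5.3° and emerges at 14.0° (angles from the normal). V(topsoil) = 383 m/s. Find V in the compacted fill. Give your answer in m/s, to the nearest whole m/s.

1003 m/s

Snell's law: sin 5.3°/V₁ = sin 14.0°/V₂.
V₂ = V₁·sin 14.0°/sin 5.3° = 383 × 2.6190 = 1003.09 m/s.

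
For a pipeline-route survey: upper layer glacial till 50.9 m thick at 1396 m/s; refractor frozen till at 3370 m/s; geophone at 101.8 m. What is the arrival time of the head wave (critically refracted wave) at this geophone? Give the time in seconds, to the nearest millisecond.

t = x/V₂ + 2h·√(V₂²−V₁²)/(V₁V₂).
√(V₂²−V₁²) = √(3370²−1396²) = 3067.3 m/s; delay term = 2·50.9·3067.3/(1396·3370) = 0.06637 s.
t = 101.8/3370 + 0.06637 = 0.09658 s.

0.097 s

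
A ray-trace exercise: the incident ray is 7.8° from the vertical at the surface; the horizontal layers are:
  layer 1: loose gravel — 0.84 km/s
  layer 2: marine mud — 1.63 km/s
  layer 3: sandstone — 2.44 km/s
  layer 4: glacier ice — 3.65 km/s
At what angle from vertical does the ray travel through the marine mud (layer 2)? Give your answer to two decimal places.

15.27°

Snell's law across each interface conserves sin θ / V, so sin θ_2 = V_2·sin θ₁/V₁.
sin θ_2 = 1.63 × sin 7.8° / 0.84 = 0.2634.
θ_2 = 15.27° from the vertical.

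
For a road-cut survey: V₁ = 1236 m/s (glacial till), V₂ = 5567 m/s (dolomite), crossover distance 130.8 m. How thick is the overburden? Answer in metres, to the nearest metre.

52 m

h = (x_cross/2)·√((V₂−V₁)/(V₂+V₁)).
(V₂−V₁)/(V₂+V₁) = (5567−1236)/(5567+1236) = 0.6366; √ = 0.7979.
h = (130.8/2)·0.7979 = 52.18 m.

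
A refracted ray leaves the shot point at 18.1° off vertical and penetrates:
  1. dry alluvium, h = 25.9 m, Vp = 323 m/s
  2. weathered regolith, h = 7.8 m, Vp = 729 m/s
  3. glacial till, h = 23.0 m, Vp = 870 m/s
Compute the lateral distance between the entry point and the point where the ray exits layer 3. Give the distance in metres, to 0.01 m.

Ray parameter p = sin 18.1° / 323 m/s = 9.6185e-04 s/m.
Layer 1: θ = 18.10°; offset = 25.9·tan 18.10° = 8.4654 m.
Layer 2: sin θ = p·729 = 0.7012 → θ = 44.52°; offset = 7.8·tan 44.52° = 7.6710 m.
Layer 3: sin θ = p·870 = 0.8368 → θ = 56.80°; offset = 23.0·tan 56.80° = 35.1536 m.
Total horizontal offset = 51.2900 m.

51.29 m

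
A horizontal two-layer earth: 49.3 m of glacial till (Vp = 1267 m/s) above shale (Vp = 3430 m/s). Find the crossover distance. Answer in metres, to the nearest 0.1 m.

θ_c = arcsin(1267/3430) = 21.68°, so cos θ_c = 0.9293 and tᵢ = 2h cos θ_c/V₁ = 0.0723 s.
At crossover x/V₁ = x/V₂ + tᵢ ⇒ x = tᵢ/(1/V₁ − 1/V₂) = 0.07232/(7.8927e-04 − 2.9155e-04) = 145.30 m.

145.3 m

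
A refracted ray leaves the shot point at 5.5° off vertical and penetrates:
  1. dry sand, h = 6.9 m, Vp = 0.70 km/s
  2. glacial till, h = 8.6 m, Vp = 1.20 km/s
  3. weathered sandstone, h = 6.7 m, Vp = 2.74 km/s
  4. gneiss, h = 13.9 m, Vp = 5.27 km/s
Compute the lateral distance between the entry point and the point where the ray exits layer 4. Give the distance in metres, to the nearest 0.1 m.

19.3 m

Apply Snell's law at each interface; in layer i the horizontal offset is hᵢ·tan θᵢ.
Layer 1: θ = 5.50°; offset = 6.9·tan 5.50° = 0.664 m.
Layer 2: sin θ = 1.20·sin 5.5°/0.70 = 0.1643, θ = 9.46°; offset = 8.6·tan 9.46° = 1.433 m.
Layer 3: sin θ = 2.74·sin 5.5°/0.70 = 0.3752, θ = 22.03°; offset = 6.7·tan 22.03° = 2.712 m.
Layer 4: sin θ = 5.27·sin 5.5°/0.70 = 0.7216, θ = 46.19°; offset = 13.9·tan 46.19° = 14.487 m.
Total horizontal offset = 19.296 m.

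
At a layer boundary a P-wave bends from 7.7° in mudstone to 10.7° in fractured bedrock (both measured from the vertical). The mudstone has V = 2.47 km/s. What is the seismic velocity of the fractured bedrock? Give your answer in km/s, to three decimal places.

3.423 km/s

Snell's law: sin 7.7°/V₁ = sin 10.7°/V₂.
V₂ = V₁·sin 10.7°/sin 7.7° = 2.47 × 1.3857 = 3.423 km/s.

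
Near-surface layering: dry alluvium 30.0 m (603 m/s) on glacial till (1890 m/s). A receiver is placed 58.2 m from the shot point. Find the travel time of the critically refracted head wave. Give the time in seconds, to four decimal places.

0.1251 s

t = x/V₂ + 2h·√(V₂²−V₁²)/(V₁V₂).
√(V₂²−V₁²) = √(1890²−603²) = 1791.2 m/s; delay term = 2·30.0·1791.2/(603·1890) = 0.09430 s.
t = 58.2/1890 + 0.09430 = 0.12510 s.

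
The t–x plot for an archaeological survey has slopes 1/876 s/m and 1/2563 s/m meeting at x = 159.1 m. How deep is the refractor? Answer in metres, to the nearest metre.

56 m

x_cross = 2h·√((V₂+V₁)/(V₂−V₁)) → h = x_cross / (2·√((V₂+V₁)/(V₂−V₁))).
√((V₂+V₁)/(V₂−V₁)) = √((2563+876)/(2563−876)) = 1.4278.
h = 159.1 / (2·1.4278) = 55.72 m.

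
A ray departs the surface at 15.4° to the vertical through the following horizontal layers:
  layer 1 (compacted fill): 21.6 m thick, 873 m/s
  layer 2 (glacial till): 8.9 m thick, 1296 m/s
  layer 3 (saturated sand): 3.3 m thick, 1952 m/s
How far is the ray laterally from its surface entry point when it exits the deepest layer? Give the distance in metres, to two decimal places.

12.20 m

p = sin θ₁/V₁ = sin 15.4°/873 = 3.0419e-04 s/m is conserved through the stack.
Layer 1: θ = 15.40°; offset = 21.6·tan 15.40° = 5.9496 m.
Layer 2: sin θ = p·1296 = 0.3942 → θ = 23.22°; offset = 8.9·tan 23.22° = 3.8178 m.
Layer 3: sin θ = p·1952 = 0.5938 → θ = 36.43°; offset = 3.3·tan 36.43° = 2.4352 m.
Σ offsets = 12.2027 m.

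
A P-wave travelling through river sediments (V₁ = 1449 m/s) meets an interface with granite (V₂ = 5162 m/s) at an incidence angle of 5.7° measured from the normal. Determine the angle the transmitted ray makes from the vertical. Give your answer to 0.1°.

20.7°

sin θ₁/V₁ = sin θ₂/V₂ ⇒ sin θ₂ = 5162·sin 5.7°/1449 = 5162·0.0993/1449 = 0.3538.
θ₂ = arcsin 0.3538 = 20.72° from the normal.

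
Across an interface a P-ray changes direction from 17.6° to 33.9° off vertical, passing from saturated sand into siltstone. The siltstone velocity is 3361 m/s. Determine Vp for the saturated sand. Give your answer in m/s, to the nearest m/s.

sin 17.6° = 0.3024; sin 33.9° = 0.5577.
V₁ = V₂·(sin θ₁/sin θ₂) = 3361·(0.3024/0.5577) = 1822.10 m/s.

1822 m/s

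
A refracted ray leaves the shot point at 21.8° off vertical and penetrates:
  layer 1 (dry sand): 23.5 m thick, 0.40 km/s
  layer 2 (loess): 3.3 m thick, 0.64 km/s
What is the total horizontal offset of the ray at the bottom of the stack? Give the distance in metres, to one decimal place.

Apply Snell's law at each interface; in layer i the horizontal offset is hᵢ·tan θᵢ.
Layer 1: θ = 21.80°; offset = 23.5·tan 21.80° = 9.399 m.
Layer 2: sin θ = 0.64·sin 21.8°/0.40 = 0.5942, θ = 36.45°; offset = 3.3·tan 36.45° = 2.438 m.
Σ offsets = 11.837 m.

11.8 m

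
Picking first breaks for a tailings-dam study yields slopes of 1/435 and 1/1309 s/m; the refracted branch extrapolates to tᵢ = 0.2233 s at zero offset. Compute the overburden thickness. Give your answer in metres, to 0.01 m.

51.49 m

h = tᵢ·V₁·V₂ / (2·√(V₂²−V₁²)).
√(V₂²−V₁²) = √(1309² − 435²) = 1234.6 m/s.
h = 0.2233 s × 435 × 1309 / (2 × 1234.6) = 51.49 m.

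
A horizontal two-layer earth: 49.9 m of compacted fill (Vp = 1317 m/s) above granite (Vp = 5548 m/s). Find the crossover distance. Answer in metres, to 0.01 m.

127.12 m

θ_c = arcsin(1317/5548) = 13.73°, so cos θ_c = 0.9714 and tᵢ = 2h cos θ_c/V₁ = 0.0736 s.
At crossover x/V₁ = x/V₂ + tᵢ ⇒ x = tᵢ/(1/V₁ − 1/V₂) = 0.07361/(7.5930e-04 − 1.8025e-04) = 127.12 m.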